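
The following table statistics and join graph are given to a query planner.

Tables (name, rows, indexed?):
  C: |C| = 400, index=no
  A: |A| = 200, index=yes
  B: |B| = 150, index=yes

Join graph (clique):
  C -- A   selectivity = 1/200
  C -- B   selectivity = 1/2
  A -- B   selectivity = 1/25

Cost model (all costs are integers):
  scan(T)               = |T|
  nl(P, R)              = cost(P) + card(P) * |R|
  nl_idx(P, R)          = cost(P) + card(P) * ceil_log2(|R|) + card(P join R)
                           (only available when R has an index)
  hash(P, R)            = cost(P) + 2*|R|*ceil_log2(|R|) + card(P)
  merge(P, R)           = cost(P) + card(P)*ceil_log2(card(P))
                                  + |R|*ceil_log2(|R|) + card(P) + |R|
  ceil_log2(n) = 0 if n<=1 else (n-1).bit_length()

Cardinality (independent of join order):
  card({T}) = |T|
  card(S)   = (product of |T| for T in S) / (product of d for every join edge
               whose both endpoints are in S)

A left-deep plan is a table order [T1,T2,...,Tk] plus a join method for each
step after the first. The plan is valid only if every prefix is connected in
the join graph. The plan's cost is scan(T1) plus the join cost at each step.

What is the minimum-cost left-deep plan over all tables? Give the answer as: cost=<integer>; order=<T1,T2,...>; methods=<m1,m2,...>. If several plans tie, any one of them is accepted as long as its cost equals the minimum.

cost=6800; order=C,A,B; methods=hash,hash

Selinger DP (subsets sized 1..n):
  {C}: scan cost=400, card=400
  {A}: scan cost=200, card=200
  {B}: scan cost=150, card=150
  {AC}: card=400; try (A,hash)→4000, (A,nl_idx)→4000, (C,merge)→6000, (A,merge)→6200, (C,hash)→7600, (C,nl)→80200 …(+1); best=4000 via (A,hash)
  {BC}: card=30000; try (B,hash)→3200, (C,merge)→5500, (B,merge)→5750, (C,hash)→7500, (B,nl_idx)→33600, (C,nl)→60150 …(+1); best=3200 via (B,hash)
  {AB}: card=1200; try (A,nl_idx)→2550, (B,hash)→2800, (B,nl_idx)→3000, (A,merge)→3300, (B,merge)→3350, (A,hash)→3500 …(+2); best=2550 via (A,nl_idx)
  {ABC}: card=1200; try (B,hash)→6800, (B,nl_idx)→8400, (B,merge)→9350, (C,hash)→10950, (C,merge)→20950, (A,hash)→36400 …(+5); best=6800 via (B,hash)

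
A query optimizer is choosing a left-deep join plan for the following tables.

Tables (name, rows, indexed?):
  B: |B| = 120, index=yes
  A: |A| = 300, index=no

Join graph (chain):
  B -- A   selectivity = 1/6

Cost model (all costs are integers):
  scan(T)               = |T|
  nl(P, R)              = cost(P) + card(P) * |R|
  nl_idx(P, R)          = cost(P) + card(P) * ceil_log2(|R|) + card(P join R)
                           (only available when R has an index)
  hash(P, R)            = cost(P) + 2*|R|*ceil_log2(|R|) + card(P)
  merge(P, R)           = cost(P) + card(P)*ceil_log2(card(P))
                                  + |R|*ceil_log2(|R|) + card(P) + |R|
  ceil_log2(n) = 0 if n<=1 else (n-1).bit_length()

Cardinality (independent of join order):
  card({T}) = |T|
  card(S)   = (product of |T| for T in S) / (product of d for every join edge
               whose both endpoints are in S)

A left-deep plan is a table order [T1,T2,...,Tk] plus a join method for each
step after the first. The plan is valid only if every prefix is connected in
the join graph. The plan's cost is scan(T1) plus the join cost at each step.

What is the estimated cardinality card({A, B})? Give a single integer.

Tables in S: A(300), B(120)
Edges inside S: B-A(d=6)
numerator = 300 * 120 = 36000
denominator = 6 = 6
card(S) = 36000 / 6 = 6000

6000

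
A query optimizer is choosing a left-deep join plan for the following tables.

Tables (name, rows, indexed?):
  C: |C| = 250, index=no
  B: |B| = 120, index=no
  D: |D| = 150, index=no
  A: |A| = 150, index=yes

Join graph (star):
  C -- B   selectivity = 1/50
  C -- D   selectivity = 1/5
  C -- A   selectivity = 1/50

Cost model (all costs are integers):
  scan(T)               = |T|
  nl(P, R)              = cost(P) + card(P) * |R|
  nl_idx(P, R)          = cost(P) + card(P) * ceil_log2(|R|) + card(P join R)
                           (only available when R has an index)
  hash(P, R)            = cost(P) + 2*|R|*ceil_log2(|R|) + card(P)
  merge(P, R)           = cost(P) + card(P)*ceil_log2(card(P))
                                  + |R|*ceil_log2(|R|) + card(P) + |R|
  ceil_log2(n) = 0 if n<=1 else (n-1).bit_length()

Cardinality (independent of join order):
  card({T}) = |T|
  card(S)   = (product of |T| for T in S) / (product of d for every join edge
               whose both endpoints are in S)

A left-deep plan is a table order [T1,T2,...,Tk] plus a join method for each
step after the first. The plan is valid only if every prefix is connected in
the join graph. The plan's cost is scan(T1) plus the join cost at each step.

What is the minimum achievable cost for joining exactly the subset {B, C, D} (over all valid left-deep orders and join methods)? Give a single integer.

5180

Selinger DP over subsets of {B,C,D}:
  {C}: scan cost=250, card=250
  {B}: scan cost=120, card=120
  {D}: scan cost=150, card=150
  {BC}: card=600; try (B,hash)→2180, (C,merge)→3330, (B,merge)→3460, (C,hash)→4240, (C,nl)→30120, (B,nl)→30250; best=2180 via (B,hash)
  {CD}: card=7500; try (D,hash)→2900, (C,merge)→3750, (D,merge)→3850, (C,hash)→4300, (C,nl)→37650, (D,nl)→37750; best=2900 via (D,hash)
  {BCD}: card=18000; try (D,hash)→5180, (D,merge)→10130, (B,hash)→12080, (D,nl)→92180, (B,merge)→108860, (B,nl)→902900; best=5180 via (D,hash)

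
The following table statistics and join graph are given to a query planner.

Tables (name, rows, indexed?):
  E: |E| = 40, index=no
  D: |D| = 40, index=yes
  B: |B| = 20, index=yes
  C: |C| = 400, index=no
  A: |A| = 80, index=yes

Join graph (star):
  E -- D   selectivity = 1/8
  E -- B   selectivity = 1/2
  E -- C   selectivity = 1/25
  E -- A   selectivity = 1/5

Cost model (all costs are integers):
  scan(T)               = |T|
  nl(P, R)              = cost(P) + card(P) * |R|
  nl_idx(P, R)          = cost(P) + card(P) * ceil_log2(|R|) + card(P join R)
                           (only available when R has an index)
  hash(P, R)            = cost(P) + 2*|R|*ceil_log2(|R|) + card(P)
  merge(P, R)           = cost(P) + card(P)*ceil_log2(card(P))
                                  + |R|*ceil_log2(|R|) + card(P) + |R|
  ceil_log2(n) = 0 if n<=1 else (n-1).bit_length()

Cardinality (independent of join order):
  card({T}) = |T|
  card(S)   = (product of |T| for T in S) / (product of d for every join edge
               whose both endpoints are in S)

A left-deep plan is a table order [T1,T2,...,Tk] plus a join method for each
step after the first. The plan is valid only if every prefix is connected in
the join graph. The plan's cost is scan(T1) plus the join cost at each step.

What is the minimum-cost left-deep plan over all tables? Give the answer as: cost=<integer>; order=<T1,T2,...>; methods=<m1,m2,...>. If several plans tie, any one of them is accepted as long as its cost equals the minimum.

Selinger DP (subsets sized 1..n):
  {E}: scan cost=40, card=40
  {D}: scan cost=40, card=40
  {B}: scan cost=20, card=20
  {C}: scan cost=400, card=400
  {A}: scan cost=80, card=80
  {DE}: card=200; try (D,nl_idx)→480, (E,hash)→560, (D,hash)→560, (E,merge)→600, (D,merge)→600, (E,nl)→1640 …(+1); best=480 via (D,nl_idx)
  {BE}: card=400; try (B,hash)→280, (E,merge)→420, (B,merge)→440, (E,hash)→520, (B,nl_idx)→640, (E,nl)→820 …(+1); best=280 via (B,hash)
  {CE}: card=640; try (E,hash)→1280, (C,merge)→4320, (E,merge)→4680, (C,hash)→7280, (C,nl)→16040, (E,nl)→16400; best=1280 via (E,hash)
  {AE}: card=640; try (E,hash)→640, (A,merge)→960, (A,nl_idx)→960, (E,merge)→1000, (A,hash)→1200, (A,nl)→3240 …(+1); best=640 via (E,hash)
  {BDE}: card=2000; try (B,hash)→880, (D,hash)→1160, (B,merge)→2400, (B,nl_idx)→3480, (B,nl)→4480, (D,merge)→4560 …(+2); best=880 via (B,hash)
  {CDE}: card=3200; try (D,hash)→2400, (C,merge)→6280, (C,hash)→7880, (D,nl_idx)→8320, (D,merge)→8600, (D,nl)→26880 …(+1); best=2400 via (D,hash)
  {ADE}: card=3200; try (D,hash)→1760, (A,hash)→1800, (A,merge)→2920, (A,nl_idx)→5080, (D,nl_idx)→7680, (D,merge)→7960 …(+2); best=1760 via (D,hash)
  {BCE}: card=6400; try (B,hash)→2120, (C,hash)→7880, (C,merge)→8280, (B,merge)→8440, (B,nl_idx)→10880, (B,nl)→14080 …(+1); best=2120 via (B,hash)
  {ABE}: card=6400; try (B,hash)→1480, (A,hash)→1800, (A,merge)→4920, (B,merge)→7800, (A,nl_idx)→9480, (B,nl_idx)→10240 …(+2); best=1480 via (B,hash)
  {ACE}: card=10240; try (A,hash)→3040, (C,hash)→8480, (A,merge)→8960, (C,merge)→11680, (A,nl_idx)→16000, (A,nl)→52480 …(+1); best=3040 via (A,hash)
  {BCDE}: card=32000; try (B,hash)→5800, (D,hash)→9000, (C,hash)→10080, (C,merge)→28880, (B,merge)→44120, (B,nl_idx)→50400 …(+5); best=5800 via (B,hash)
  {ABDE}: card=32000; try (A,hash)→4000, (B,hash)→5160, (D,hash)→8360, (A,merge)→25520, (B,merge)→43480, (A,nl_idx)→46880 …(+6); best=4000 via (A,hash)
  {ACDE}: card=51200; try (A,hash)→6720, (C,hash)→12160, (D,hash)→13760, (A,merge)→44640, (C,merge)→47360, (A,nl_idx)→76000 …(+5); best=6720 via (A,hash)
  {ABCE}: card=102400; try (A,hash)→9640, (B,hash)→13480, (C,hash)→15080, (A,merge)→92360, (C,merge)→95080, (A,nl_idx)→149320 …(+5); best=9640 via (A,hash)
  {ABCDE}: card=512000; try (A,hash)→38920, (C,hash)→43200, (B,hash)→58120, (D,hash)→112520, (A,merge)→518440, (C,merge)→520000 …(+9); best=38920 via (A,hash)

cost=38920; order=C,E,D,B,A; methods=hash,hash,hash,hash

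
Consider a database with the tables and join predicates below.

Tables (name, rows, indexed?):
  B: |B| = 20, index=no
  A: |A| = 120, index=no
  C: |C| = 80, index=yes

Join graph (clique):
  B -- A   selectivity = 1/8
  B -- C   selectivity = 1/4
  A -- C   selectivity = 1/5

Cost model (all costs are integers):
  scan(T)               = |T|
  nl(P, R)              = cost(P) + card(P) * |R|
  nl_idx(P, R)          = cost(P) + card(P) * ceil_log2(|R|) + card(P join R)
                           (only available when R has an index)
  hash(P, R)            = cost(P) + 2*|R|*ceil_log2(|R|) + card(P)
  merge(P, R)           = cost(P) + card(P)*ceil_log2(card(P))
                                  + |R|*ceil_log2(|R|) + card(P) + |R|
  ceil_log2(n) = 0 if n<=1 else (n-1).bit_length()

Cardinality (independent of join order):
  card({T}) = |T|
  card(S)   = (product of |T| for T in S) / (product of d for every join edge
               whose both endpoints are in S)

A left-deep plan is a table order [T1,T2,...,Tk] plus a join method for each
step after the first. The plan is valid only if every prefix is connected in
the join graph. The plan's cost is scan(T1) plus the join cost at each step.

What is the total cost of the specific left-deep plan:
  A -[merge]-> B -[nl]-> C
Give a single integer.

step 1: scan A: cost=120, card=120
step 2: join B via merge
    card(P join B) = 120*20/(8) = 300
    cost = 120 + 120*7 + 20*5 + 120 + 20 = 1200
step 3: join C via nl
    card(P join C) = 300*80/(4*5) = 1200
    cost = 1200 + 300*80 = 25200

25200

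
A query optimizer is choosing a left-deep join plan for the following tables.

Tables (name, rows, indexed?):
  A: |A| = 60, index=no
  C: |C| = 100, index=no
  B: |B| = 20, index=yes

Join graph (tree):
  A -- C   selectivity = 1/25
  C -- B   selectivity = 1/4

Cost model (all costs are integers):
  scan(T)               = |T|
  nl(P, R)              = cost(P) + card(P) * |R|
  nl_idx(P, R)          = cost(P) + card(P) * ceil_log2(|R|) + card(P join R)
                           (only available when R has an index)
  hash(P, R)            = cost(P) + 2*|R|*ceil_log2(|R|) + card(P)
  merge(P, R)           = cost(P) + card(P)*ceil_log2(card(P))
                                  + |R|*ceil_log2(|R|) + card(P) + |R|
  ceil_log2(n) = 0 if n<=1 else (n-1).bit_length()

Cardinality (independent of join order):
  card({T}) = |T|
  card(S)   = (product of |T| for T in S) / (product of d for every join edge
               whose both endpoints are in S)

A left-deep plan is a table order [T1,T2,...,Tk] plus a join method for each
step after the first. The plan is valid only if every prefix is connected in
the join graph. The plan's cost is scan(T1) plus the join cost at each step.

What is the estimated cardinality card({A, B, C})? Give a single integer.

Tables in S: A(60), B(20), C(100)
Edges inside S: A-C(d=25), C-B(d=4)
numerator = 60 * 20 * 100 = 120000
denominator = 25 * 4 = 100
card(S) = 120000 / 100 = 1200

1200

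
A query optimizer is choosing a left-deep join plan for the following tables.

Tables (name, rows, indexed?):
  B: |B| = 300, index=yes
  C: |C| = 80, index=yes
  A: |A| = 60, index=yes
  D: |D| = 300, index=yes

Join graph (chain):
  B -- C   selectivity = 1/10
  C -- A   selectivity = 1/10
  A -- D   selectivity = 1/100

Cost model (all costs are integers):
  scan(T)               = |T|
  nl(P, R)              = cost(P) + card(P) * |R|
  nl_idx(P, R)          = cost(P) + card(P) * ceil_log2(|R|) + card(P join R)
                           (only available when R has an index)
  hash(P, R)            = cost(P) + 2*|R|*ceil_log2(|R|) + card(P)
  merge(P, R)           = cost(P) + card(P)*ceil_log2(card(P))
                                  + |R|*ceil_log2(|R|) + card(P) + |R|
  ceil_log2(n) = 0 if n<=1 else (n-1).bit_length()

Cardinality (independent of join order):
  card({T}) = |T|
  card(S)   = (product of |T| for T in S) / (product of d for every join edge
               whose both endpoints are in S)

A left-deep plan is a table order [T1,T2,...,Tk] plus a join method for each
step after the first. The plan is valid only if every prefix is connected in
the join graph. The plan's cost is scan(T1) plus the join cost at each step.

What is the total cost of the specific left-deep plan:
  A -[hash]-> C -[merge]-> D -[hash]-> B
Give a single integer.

step 1: scan A: cost=60, card=60
step 2: join C via hash
    card(P join C) = 60*80/(10) = 480
    cost = 60 + 2*80*7 + 60 = 1240
step 3: join D via merge
    card(P join D) = 480*300/(100) = 1440
    cost = 1240 + 480*9 + 300*9 + 480 + 300 = 9040
step 4: join B via hash
    card(P join B) = 1440*300/(10) = 43200
    cost = 9040 + 2*300*9 + 1440 = 15880

15880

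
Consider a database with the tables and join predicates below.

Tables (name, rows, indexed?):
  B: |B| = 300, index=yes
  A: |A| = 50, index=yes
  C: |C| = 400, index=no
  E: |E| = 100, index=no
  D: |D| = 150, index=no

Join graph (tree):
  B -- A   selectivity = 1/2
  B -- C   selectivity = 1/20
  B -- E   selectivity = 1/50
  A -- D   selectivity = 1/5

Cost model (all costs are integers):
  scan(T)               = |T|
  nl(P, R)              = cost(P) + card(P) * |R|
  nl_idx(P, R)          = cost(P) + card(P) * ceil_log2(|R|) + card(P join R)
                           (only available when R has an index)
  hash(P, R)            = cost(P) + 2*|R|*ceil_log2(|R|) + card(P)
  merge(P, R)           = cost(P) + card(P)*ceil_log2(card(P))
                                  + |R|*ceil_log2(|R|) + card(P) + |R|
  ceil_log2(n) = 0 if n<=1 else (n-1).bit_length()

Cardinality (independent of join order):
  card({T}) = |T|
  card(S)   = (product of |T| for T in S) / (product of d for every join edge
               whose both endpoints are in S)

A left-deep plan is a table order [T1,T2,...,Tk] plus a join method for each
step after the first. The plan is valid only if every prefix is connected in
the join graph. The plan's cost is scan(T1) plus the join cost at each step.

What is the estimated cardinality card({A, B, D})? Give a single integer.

Tables in S: A(50), B(300), D(150)
Edges inside S: B-A(d=2), A-D(d=5)
numerator = 50 * 300 * 150 = 2250000
denominator = 2 * 5 = 10
card(S) = 2250000 / 10 = 225000

225000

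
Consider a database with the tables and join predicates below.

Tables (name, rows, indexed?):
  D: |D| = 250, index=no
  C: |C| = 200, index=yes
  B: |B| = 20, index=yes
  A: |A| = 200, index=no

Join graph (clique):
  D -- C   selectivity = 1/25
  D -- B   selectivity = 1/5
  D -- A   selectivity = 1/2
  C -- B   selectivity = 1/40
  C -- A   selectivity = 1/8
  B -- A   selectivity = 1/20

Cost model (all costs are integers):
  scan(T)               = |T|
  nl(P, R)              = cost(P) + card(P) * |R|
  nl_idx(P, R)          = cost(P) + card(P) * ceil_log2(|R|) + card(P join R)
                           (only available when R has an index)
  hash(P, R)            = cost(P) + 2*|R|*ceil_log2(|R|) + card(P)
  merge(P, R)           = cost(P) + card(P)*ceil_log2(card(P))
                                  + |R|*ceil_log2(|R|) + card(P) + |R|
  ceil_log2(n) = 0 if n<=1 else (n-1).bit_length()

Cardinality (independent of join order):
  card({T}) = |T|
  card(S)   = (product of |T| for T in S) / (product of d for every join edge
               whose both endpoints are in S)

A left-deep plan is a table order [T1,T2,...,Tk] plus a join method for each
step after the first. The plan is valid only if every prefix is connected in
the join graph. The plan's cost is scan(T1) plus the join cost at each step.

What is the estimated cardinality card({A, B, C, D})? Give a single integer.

Tables in S: A(200), B(20), C(200), D(250)
Edges inside S: D-C(d=25), D-B(d=5), D-A(d=2), C-B(d=40), C-A(d=8), B-A(d=20)
numerator = 200 * 20 * 200 * 250 = 200000000
denominator = 25 * 5 * 2 * 40 * 8 * 20 = 1600000
card(S) = 200000000 / 1600000 = 125

125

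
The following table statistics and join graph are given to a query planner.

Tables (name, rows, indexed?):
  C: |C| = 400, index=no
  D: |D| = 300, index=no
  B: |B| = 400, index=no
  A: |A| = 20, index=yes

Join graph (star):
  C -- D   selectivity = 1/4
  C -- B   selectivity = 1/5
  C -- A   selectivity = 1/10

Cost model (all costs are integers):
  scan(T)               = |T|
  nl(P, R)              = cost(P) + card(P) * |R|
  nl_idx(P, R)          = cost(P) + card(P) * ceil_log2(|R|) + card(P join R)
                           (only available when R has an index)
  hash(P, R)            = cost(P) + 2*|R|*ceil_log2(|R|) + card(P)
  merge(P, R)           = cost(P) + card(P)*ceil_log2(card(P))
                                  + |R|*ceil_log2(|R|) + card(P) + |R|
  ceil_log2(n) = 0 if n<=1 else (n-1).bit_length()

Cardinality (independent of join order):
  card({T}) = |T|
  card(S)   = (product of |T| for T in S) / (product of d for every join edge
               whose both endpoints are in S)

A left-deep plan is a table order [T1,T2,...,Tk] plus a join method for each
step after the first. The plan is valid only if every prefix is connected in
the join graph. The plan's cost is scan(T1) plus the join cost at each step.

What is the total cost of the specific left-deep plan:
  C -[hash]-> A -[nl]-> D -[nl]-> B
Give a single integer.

step 1: scan C: cost=400, card=400
step 2: join A via hash
    card(P join A) = 400*20/(10) = 800
    cost = 400 + 2*20*5 + 400 = 1000
step 3: join D via nl
    card(P join D) = 800*300/(4) = 60000
    cost = 1000 + 800*300 = 241000
step 4: join B via nl
    card(P join B) = 60000*400/(5) = 4800000
    cost = 241000 + 60000*400 = 24241000

24241000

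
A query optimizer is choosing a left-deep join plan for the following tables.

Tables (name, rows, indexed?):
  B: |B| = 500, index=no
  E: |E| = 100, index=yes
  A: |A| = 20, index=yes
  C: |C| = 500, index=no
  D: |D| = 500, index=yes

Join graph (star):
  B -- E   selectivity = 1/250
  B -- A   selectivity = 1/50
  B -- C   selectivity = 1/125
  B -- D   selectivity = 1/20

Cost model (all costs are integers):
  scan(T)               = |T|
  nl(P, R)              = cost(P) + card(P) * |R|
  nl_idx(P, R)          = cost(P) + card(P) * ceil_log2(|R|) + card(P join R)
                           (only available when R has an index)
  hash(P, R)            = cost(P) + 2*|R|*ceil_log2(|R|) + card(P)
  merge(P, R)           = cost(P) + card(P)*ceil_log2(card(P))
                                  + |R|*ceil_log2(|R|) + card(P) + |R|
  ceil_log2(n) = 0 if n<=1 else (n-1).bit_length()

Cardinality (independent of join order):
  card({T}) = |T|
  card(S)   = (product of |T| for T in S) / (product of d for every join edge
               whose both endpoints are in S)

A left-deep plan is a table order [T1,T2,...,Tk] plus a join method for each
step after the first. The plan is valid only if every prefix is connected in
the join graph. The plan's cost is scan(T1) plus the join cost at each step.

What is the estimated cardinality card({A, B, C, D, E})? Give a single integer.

8000

Tables in S: A(20), B(500), C(500), D(500), E(100)
Edges inside S: B-E(d=250), B-A(d=50), B-C(d=125), B-D(d=20)
numerator = 20 * 500 * 500 * 500 * 100 = 250000000000
denominator = 250 * 50 * 125 * 20 = 31250000
card(S) = 250000000000 / 31250000 = 8000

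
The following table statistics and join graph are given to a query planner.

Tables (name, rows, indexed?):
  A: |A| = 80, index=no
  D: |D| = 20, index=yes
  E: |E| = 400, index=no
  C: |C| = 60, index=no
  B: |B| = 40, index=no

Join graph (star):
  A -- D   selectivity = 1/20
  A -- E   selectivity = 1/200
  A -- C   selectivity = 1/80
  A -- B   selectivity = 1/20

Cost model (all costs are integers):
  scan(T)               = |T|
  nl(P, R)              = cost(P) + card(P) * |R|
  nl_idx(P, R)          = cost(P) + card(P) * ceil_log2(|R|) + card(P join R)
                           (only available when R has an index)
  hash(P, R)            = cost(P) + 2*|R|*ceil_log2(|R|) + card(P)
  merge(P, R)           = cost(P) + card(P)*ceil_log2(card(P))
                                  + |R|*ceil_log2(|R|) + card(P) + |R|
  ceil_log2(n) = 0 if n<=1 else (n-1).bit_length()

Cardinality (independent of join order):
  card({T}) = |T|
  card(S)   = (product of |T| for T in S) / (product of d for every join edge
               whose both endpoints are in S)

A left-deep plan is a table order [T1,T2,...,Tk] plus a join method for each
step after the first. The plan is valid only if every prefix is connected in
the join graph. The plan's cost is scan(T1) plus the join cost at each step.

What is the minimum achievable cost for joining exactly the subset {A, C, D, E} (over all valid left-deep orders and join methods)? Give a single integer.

Selinger DP over subsets of {A,C,D,E}:
  {A}: scan cost=80, card=80
  {D}: scan cost=20, card=20
  {E}: scan cost=400, card=400
  {C}: scan cost=60, card=60
  {AD}: card=80; try (D,hash)→360, (D,nl_idx)→560, (A,merge)→780, (D,merge)→840, (A,hash)→1160, (A,nl)→1620 …(+1); best=360 via (D,hash)
  {AE}: card=160; try (A,hash)→1920, (E,merge)→4720, (A,merge)→5040, (E,hash)→7360, (E,nl)→32080, (A,nl)→32400; best=1920 via (A,hash)
  {AC}: card=60; try (C,hash)→880, (A,merge)→1120, (C,merge)→1140, (A,hash)→1240, (A,nl)→4860, (C,nl)→4880; best=880 via (C,hash)
  {ADE}: card=160; try (D,hash)→2280, (D,nl_idx)→2880, (D,merge)→3480, (E,merge)→5000, (D,nl)→5120, (E,hash)→7640 …(+1); best=2280 via (D,hash)
  {ACD}: card=60; try (D,hash)→1140, (C,hash)→1160, (D,nl_idx)→1240, (D,merge)→1420, (C,merge)→1420, (D,nl)→2080 …(+1); best=1140 via (D,hash)
  {ACE}: card=120; try (C,hash)→2800, (C,merge)→3780, (E,merge)→5300, (E,hash)→8140, (C,nl)→11520, (E,nl)→24880; best=2800 via (C,hash)
  {ACDE}: card=120; try (D,hash)→3120, (C,hash)→3160, (D,nl_idx)→3520, (D,merge)→3880, (C,merge)→4140, (D,nl)→5200 …(+4); best=3120 via (D,hash)

3120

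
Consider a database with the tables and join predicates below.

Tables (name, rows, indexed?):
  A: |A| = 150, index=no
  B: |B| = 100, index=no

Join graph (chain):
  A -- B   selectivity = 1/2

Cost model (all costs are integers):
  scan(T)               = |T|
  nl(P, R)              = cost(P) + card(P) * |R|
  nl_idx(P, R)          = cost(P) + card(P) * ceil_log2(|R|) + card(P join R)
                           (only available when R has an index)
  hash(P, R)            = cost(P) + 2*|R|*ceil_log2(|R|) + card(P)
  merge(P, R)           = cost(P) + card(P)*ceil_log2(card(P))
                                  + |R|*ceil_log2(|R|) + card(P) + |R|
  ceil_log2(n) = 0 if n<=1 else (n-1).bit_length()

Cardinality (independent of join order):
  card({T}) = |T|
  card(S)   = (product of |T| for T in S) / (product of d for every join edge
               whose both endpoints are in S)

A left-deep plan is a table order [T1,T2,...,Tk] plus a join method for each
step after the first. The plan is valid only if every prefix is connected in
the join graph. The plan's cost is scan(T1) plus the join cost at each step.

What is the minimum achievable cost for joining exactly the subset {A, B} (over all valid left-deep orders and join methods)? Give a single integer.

Selinger DP over subsets of {A,B}:
  {A}: scan cost=150, card=150
  {B}: scan cost=100, card=100
  {AB}: card=7500; try (B,hash)→1700, (A,merge)→2250, (B,merge)→2300, (A,hash)→2600, (A,nl)→15100, (B,nl)→15150; best=1700 via (B,hash)

1700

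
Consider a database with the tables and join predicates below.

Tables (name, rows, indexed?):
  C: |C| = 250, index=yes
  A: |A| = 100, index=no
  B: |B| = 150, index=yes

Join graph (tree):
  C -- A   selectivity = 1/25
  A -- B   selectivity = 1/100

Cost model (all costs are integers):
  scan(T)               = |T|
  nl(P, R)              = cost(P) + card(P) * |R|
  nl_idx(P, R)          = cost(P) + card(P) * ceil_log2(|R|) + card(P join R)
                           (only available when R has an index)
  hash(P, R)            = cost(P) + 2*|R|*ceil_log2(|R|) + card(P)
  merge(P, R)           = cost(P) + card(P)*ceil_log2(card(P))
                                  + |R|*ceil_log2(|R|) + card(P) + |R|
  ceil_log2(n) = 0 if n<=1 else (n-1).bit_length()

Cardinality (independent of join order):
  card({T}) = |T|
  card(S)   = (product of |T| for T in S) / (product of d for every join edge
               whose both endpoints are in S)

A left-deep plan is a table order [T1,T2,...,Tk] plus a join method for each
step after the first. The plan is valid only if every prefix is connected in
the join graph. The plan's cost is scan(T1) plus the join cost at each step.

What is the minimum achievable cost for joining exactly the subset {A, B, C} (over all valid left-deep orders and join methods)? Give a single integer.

Selinger DP over subsets of {A,B,C}:
  {C}: scan cost=250, card=250
  {A}: scan cost=100, card=100
  {B}: scan cost=150, card=150
  {AC}: card=1000; try (C,nl_idx)→1900, (A,hash)→1900, (C,merge)→3150, (A,merge)→3300, (C,hash)→4200, (C,nl)→25100 …(+1); best=1900 via (C,nl_idx)
  {AB}: card=150; try (B,nl_idx)→1050, (A,hash)→1700, (B,merge)→2250, (A,merge)→2300, (B,hash)→2600, (B,nl)→15100 …(+1); best=1050 via (B,nl_idx)
  {ABC}: card=1500; try (C,nl_idx)→3750, (C,merge)→4650, (C,hash)→5200, (B,hash)→5300, (B,nl_idx)→11400, (B,merge)→14250 …(+2); best=3750 via (C,nl_idx)

3750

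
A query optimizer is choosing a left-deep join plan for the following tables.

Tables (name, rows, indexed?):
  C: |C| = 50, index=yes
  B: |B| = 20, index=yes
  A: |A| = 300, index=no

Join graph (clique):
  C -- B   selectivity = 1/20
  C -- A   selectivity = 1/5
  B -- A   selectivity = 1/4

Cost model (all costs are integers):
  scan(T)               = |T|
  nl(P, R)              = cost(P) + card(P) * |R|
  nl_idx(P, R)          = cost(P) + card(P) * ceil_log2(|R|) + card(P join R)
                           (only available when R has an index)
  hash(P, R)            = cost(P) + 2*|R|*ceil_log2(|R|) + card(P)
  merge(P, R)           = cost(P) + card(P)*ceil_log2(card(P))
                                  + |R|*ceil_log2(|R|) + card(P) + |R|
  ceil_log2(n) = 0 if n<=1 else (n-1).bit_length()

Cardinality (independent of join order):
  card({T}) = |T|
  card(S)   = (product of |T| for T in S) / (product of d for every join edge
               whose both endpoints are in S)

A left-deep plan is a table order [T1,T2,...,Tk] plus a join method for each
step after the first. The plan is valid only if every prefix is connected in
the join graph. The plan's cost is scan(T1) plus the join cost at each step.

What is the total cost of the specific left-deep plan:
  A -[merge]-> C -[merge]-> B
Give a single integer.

step 1: scan A: cost=300, card=300
step 2: join C via merge
    card(P join C) = 300*50/(5) = 3000
    cost = 300 + 300*9 + 50*6 + 300 + 50 = 3650
step 3: join B via merge
    card(P join B) = 3000*20/(20*4) = 750
    cost = 3650 + 3000*12 + 20*5 + 3000 + 20 = 42770

42770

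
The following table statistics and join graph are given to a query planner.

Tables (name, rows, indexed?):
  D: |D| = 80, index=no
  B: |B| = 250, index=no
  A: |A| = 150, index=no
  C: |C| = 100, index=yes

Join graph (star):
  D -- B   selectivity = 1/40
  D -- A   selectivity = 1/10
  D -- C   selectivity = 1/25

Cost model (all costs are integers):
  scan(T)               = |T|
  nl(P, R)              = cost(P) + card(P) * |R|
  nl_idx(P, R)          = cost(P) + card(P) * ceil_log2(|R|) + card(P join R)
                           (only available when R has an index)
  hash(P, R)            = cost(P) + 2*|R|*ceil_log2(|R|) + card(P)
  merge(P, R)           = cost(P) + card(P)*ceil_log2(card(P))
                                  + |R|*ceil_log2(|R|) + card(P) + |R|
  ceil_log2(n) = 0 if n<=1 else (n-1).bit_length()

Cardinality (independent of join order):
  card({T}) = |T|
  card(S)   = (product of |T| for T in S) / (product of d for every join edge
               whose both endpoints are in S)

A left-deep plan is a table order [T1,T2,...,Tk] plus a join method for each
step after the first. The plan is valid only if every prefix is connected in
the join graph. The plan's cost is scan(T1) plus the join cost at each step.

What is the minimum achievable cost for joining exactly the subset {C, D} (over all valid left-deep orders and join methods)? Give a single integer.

960

Selinger DP over subsets of {C,D}:
  {D}: scan cost=80, card=80
  {C}: scan cost=100, card=100
  {CD}: card=320; try (C,nl_idx)→960, (D,hash)→1320, (C,merge)→1520, (D,merge)→1540, (C,hash)→1560, (C,nl)→8080 …(+1); best=960 via (C,nl_idx)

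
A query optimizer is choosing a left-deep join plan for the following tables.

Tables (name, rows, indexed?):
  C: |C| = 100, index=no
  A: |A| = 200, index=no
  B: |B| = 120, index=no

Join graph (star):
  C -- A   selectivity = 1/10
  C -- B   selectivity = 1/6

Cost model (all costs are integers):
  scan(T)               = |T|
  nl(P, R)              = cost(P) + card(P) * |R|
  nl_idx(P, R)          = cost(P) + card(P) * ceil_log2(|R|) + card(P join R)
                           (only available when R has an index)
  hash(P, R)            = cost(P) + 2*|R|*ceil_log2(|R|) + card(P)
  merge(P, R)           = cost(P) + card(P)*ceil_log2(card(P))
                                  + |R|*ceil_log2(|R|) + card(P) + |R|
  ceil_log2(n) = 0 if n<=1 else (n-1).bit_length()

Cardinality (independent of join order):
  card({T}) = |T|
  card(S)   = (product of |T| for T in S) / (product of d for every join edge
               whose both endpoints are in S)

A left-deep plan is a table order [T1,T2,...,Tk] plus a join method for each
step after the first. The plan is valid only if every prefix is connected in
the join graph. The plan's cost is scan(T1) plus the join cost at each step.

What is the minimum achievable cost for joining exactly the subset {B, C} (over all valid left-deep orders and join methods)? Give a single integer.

Selinger DP over subsets of {B,C}:
  {C}: scan cost=100, card=100
  {B}: scan cost=120, card=120
  {BC}: card=2000; try (C,hash)→1640, (B,merge)→1860, (C,merge)→1880, (B,hash)→1880, (B,nl)→12100, (C,nl)→12120; best=1640 via (C,hash)

1640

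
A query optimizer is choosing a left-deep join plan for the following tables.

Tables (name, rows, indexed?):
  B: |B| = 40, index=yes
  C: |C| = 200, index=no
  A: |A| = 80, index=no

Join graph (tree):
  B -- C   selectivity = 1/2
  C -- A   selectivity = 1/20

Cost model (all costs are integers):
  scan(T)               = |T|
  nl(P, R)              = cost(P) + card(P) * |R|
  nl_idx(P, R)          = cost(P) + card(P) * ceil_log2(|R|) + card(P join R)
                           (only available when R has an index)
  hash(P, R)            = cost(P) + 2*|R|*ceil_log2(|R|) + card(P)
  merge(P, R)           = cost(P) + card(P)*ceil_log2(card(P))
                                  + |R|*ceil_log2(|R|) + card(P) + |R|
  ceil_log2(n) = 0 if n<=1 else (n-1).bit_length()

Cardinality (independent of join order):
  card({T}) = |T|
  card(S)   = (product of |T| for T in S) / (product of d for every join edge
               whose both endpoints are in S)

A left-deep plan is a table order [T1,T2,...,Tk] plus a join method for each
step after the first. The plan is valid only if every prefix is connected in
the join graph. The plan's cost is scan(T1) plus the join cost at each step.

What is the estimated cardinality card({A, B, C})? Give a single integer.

Tables in S: A(80), B(40), C(200)
Edges inside S: B-C(d=2), C-A(d=20)
numerator = 80 * 40 * 200 = 640000
denominator = 2 * 20 = 40
card(S) = 640000 / 40 = 16000

16000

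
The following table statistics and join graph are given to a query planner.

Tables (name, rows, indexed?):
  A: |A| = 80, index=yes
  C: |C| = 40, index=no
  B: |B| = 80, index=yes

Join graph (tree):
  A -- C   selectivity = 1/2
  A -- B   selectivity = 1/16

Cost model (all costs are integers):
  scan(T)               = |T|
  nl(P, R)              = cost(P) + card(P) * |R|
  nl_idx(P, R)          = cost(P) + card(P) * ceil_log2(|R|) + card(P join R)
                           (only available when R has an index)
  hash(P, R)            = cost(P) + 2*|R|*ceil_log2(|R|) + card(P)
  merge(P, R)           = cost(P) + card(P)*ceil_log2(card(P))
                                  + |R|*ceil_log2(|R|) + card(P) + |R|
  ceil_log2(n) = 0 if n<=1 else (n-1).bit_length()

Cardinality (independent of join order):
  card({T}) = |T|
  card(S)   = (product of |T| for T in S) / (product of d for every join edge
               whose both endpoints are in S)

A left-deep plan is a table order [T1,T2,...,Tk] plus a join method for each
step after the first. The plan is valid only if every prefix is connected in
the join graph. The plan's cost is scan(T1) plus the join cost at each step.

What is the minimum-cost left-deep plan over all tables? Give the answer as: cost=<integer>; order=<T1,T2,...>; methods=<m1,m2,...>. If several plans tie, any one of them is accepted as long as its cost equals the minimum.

Selinger DP (subsets sized 1..n):
  {A}: scan cost=80, card=80
  {C}: scan cost=40, card=40
  {B}: scan cost=80, card=80
  {AC}: card=1600; try (C,hash)→640, (A,merge)→960, (C,merge)→1000, (A,hash)→1200, (A,nl_idx)→1920, (A,nl)→3240 …(+1); best=640 via (C,hash)
  {AB}: card=400; try (B,nl_idx)→1040, (A,nl_idx)→1040, (B,hash)→1280, (A,hash)→1280, (B,merge)→1360, (A,merge)→1360 …(+2); best=1040 via (B,nl_idx)
  {ABC}: card=8000; try (C,hash)→1920, (B,hash)→3360, (C,merge)→5320, (C,nl)→17040, (B,nl_idx)→19840, (B,merge)→20480 …(+1); best=1920 via (C,hash)

cost=1920; order=A,B,C; methods=nl_idx,hash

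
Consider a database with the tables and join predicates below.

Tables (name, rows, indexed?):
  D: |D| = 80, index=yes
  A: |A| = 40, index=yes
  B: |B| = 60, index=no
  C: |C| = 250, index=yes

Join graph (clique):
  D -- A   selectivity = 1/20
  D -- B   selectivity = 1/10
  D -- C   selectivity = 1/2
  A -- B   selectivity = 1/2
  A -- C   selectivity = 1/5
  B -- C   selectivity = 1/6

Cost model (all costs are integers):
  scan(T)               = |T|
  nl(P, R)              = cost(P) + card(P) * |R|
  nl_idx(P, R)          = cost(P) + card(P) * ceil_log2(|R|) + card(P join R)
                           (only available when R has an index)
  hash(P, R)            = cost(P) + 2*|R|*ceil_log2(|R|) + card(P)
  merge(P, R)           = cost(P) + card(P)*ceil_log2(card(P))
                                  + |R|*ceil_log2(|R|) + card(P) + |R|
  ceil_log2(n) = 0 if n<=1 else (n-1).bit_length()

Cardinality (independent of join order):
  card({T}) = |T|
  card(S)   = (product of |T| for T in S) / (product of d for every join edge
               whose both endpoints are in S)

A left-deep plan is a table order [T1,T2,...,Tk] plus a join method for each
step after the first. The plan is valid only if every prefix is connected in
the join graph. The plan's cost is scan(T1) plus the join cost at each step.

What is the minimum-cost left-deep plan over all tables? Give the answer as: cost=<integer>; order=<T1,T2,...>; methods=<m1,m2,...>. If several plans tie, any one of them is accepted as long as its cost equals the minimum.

cost=5840; order=A,D,B,C; methods=nl_idx,hash,hash

Selinger DP (subsets sized 1..n):
  {D}: scan cost=80, card=80
  {A}: scan cost=40, card=40
  {B}: scan cost=60, card=60
  {C}: scan cost=250, card=250
  {AD}: card=160; try (D,nl_idx)→480, (A,hash)→640, (A,nl_idx)→720, (D,merge)→960, (A,merge)→1000, (D,hash)→1200 …(+2); best=480 via (D,nl_idx)
  {BD}: card=480; try (B,hash)→880, (D,nl_idx)→960, (D,merge)→1120, (B,merge)→1140, (D,hash)→1240, (D,nl)→4860 …(+1); best=880 via (B,hash)
  {CD}: card=10000; try (D,hash)→1620, (C,merge)→2970, (D,merge)→3140, (C,hash)→4160, (C,nl_idx)→10720, (D,nl_idx)→12000 …(+2); best=1620 via (D,hash)
  {AB}: card=1200; try (A,hash)→600, (B,merge)→740, (A,merge)→760, (B,hash)→800, (A,nl_idx)→1620, (B,nl)→2440 …(+1); best=600 via (A,hash)
  {AC}: card=2000; try (A,hash)→980, (C,nl_idx)→2360, (C,merge)→2570, (A,merge)→2780, (A,nl_idx)→3750, (C,hash)→4080 …(+2); best=980 via (A,hash)
  {BC}: card=2500; try (B,hash)→1220, (C,merge)→2730, (B,merge)→2920, (C,nl_idx)→3040, (C,hash)→4120, (C,nl)→15060 …(+1); best=1220 via (B,hash)
  {ABD}: card=480; try (B,hash)→1360, (A,hash)→1840, (B,merge)→2340, (D,hash)→2920, (A,nl_idx)→4240, (A,merge)→5960 …(+5); best=1360 via (B,hash)
  {ACD}: card=4000; try (D,hash)→4100, (C,merge)→4170, (C,hash)→4640, (C,nl_idx)→5760, (A,hash)→12100, (D,nl_idx)→18980 …(+6); best=4100 via (D,hash)
  {BCD}: card=10000; try (D,hash)→4840, (C,hash)→5360, (C,merge)→7930, (B,hash)→12340, (C,nl_idx)→14720, (D,nl_idx)→28720 …(+5); best=4840 via (D,hash)
  {ABC}: card=10000; try (B,hash)→3700, (A,hash)→4200, (C,hash)→5800, (C,merge)→17250, (C,nl_idx)→20200, (B,merge)→25400 …(+5); best=3700 via (B,hash)
  {ABCD}: card=2000; try (C,hash)→5840, (C,nl_idx)→7200, (C,merge)→8410, (B,hash)→8820, (D,hash)→14820, (A,hash)→15320 …(+9); best=5840 via (C,hash)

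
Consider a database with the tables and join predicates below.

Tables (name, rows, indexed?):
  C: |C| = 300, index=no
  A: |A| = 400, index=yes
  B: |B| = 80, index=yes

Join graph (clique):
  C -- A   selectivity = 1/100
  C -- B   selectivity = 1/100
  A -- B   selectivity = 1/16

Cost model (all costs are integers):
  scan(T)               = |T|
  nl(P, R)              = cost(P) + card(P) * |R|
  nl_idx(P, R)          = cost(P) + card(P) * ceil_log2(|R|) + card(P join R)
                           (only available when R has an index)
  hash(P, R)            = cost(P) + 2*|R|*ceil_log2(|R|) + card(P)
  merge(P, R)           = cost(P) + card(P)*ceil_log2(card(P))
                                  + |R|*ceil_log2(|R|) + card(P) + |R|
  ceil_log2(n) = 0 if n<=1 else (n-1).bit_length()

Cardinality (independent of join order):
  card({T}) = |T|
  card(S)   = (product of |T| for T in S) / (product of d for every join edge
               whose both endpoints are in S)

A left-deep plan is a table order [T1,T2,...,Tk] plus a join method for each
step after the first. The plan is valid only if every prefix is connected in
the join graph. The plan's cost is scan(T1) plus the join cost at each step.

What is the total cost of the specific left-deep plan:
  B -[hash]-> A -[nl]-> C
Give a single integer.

607360

step 1: scan B: cost=80, card=80
step 2: join A via hash
    card(P join A) = 80*400/(16) = 2000
    cost = 80 + 2*400*9 + 80 = 7360
step 3: join C via nl
    card(P join C) = 2000*300/(100*100) = 60
    cost = 7360 + 2000*300 = 607360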